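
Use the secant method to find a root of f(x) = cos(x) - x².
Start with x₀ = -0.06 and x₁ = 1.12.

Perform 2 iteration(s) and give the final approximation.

f(x) = cos(x) - x²
x₀ = -0.06, x₁ = 1.12

Secant formula: x_{n+1} = x_n - f(x_n)(x_n - x_{n-1})/(f(x_n) - f(x_{n-1}))

Iteration 1:
  f(-0.060000) = 0.994601
  f(1.120000) = -0.818718
  x_2 = 1.120000 - (-0.818718)×(1.120000 - (-0.060000))/(-0.818718 - 0.994601)
       = 0.587227
Iteration 2:
  f(1.120000) = -0.818718
  f(0.587227) = 0.487645
  x_3 = 0.587227 - 0.487645×(0.587227 - 1.120000)/(0.487645 - (-0.818718))
       = 0.786103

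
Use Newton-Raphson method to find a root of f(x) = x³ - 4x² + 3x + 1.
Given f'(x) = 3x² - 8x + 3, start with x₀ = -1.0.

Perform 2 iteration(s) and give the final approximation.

f(x) = x³ - 4x² + 3x + 1
f'(x) = 3x² - 8x + 3
x₀ = -1.0

Newton-Raphson formula: x_{n+1} = x_n - f(x_n)/f'(x_n)

Iteration 1:
  f(-1.000000) = -7.000000
  f'(-1.000000) = 14.000000
  x_1 = -1.000000 - (-7.000000)/14.000000 = -0.500000
Iteration 2:
  f(-0.500000) = -1.625000
  f'(-0.500000) = 7.750000
  x_2 = -0.500000 - (-1.625000)/7.750000 = -0.290323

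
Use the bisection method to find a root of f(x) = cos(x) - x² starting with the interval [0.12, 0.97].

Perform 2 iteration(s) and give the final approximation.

f(x) = cos(x) - x²
Initial interval: [0.12, 0.97]

Iteration 1:
  c_1 = (0.120000 + 0.970000)/2 = 0.545000
  f(c_1) = f(0.545000) = 0.558102
  f(a) × f(c) ≥ 0, new interval: [0.545000, 0.970000]
Iteration 2:
  c_2 = (0.545000 + 0.970000)/2 = 0.757500
  f(c_2) = f(0.757500) = 0.152750
  f(a) × f(c) ≥ 0, new interval: [0.757500, 0.970000]

After 2 iteration(s), the approximation is c_2 = 0.757500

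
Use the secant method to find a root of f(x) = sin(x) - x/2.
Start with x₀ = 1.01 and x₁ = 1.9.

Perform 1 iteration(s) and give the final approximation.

f(x) = sin(x) - x/2
x₀ = 1.01, x₁ = 1.9

Secant formula: x_{n+1} = x_n - f(x_n)(x_n - x_{n-1})/(f(x_n) - f(x_{n-1}))

Iteration 1:
  f(1.010000) = 0.341832
  f(1.900000) = -0.003700
  x_2 = 1.900000 - (-0.003700)×(1.900000 - 1.010000)/(-0.003700 - 0.341832)
       = 1.890470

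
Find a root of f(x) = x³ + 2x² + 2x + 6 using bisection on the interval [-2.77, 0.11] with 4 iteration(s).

f(x) = x³ + 2x² + 2x + 6
Initial interval: [-2.77, 0.11]

Iteration 1:
  c_1 = (-2.770000 + 0.110000)/2 = -1.330000
  f(c_1) = f(-1.330000) = 4.525163
  f(a) × f(c) < 0, new interval: [-2.770000, -1.330000]
Iteration 2:
  c_2 = (-2.770000 + (-1.330000))/2 = -2.050000
  f(c_2) = f(-2.050000) = 1.689875
  f(a) × f(c) < 0, new interval: [-2.770000, -2.050000]
Iteration 3:
  c_3 = (-2.770000 + (-2.050000))/2 = -2.410000
  f(c_3) = f(-2.410000) = -1.201321
  f(a) × f(c) ≥ 0, new interval: [-2.410000, -2.050000]
Iteration 4:
  c_4 = (-2.410000 + (-2.050000))/2 = -2.230000
  f(c_4) = f(-2.230000) = 0.396233
  f(a) × f(c) < 0, new interval: [-2.410000, -2.230000]

After 4 iteration(s), the approximation is c_4 = -2.230000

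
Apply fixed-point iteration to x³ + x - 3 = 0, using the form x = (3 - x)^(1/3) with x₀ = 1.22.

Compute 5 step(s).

Equation: x³ + x - 3 = 0
Fixed-point form: x = (3 - x)^(1/3)
x₀ = 1.22

x_1 = g(1.220000) = 1.211918
x_2 = g(1.211918) = 1.213750
x_3 = g(1.213750) = 1.213335
x_4 = g(1.213335) = 1.213429
x_5 = g(1.213429) = 1.213408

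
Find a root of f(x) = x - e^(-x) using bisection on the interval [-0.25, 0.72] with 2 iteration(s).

f(x) = x - e^(-x)
Initial interval: [-0.25, 0.72]

Iteration 1:
  c_1 = (-0.250000 + 0.720000)/2 = 0.235000
  f(c_1) = f(0.235000) = -0.555571
  f(a) × f(c) ≥ 0, new interval: [0.235000, 0.720000]
Iteration 2:
  c_2 = (0.235000 + 0.720000)/2 = 0.477500
  f(c_2) = f(0.477500) = -0.142832
  f(a) × f(c) ≥ 0, new interval: [0.477500, 0.720000]

After 2 iteration(s), the approximation is c_2 = 0.477500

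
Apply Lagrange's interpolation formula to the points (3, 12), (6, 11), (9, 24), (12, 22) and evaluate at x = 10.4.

Lagrange interpolation formula:
P(x) = Σ yᵢ × Lᵢ(x)
where Lᵢ(x) = Π_{j≠i} (x - xⱼ)/(xᵢ - xⱼ)

L_0(10.4) = (10.4 - 6)/(3 - 6) × (10.4 - 9)/(3 - 9) × (10.4 - 12)/(3 - 12) = 0.060840
L_1(10.4) = (10.4 - 3)/(6 - 3) × (10.4 - 9)/(6 - 9) × (10.4 - 12)/(6 - 12) = -0.306963
L_2(10.4) = (10.4 - 3)/(9 - 3) × (10.4 - 6)/(9 - 6) × (10.4 - 12)/(9 - 12) = 0.964741
L_3(10.4) = (10.4 - 3)/(12 - 3) × (10.4 - 6)/(12 - 6) × (10.4 - 9)/(12 - 9) = 0.281383

P(10.4) = 12×L_0(10.4) + 11×L_1(10.4) + 24×L_2(10.4) + 22×L_3(10.4)
P(10.4) = 26.697679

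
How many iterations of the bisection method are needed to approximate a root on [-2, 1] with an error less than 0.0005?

We need (b-a)/2^n ≤ 0.0005
(1 - (-2))/2^n ≤ 0.0005
3/2^n ≤ 0.0005
2^n ≥ 6000
n ≥ log₂(6000) = 12.55
n ≥ 13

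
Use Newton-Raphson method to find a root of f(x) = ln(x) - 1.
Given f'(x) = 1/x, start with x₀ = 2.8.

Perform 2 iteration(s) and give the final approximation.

f(x) = ln(x) - 1
f'(x) = 1/x
x₀ = 2.8

Newton-Raphson formula: x_{n+1} = x_n - f(x_n)/f'(x_n)

Iteration 1:
  f(2.800000) = 0.029619
  f'(2.800000) = 0.357143
  x_1 = 2.800000 - 0.029619/0.357143 = 2.717066
Iteration 2:
  f(2.717066) = -0.000448
  f'(2.717066) = 0.368044
  x_2 = 2.717066 - (-0.000448)/0.368044 = 2.718282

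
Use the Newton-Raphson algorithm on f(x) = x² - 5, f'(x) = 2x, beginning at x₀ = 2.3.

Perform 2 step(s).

f(x) = x² - 5
f'(x) = 2x
x₀ = 2.3

Newton-Raphson formula: x_{n+1} = x_n - f(x_n)/f'(x_n)

Iteration 1:
  f(2.300000) = 0.290000
  f'(2.300000) = 4.600000
  x_1 = 2.300000 - 0.290000/4.600000 = 2.236957
Iteration 2:
  f(2.236957) = 0.003974
  f'(2.236957) = 4.473913
  x_2 = 2.236957 - 0.003974/4.473913 = 2.236068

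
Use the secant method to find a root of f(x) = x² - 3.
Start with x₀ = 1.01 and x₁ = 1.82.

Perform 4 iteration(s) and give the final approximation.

f(x) = x² - 3
x₀ = 1.01, x₁ = 1.82

Secant formula: x_{n+1} = x_n - f(x_n)(x_n - x_{n-1})/(f(x_n) - f(x_{n-1}))

Iteration 1:
  f(1.010000) = -1.979900
  f(1.820000) = 0.312400
  x_2 = 1.820000 - 0.312400×(1.820000 - 1.010000)/(0.312400 - (-1.979900))
       = 1.709611
Iteration 2:
  f(1.820000) = 0.312400
  f(1.709611) = -0.077229
  x_3 = 1.709611 - (-0.077229)×(1.709611 - 1.820000)/(-0.077229 - 0.312400)
       = 1.731492
Iteration 3:
  f(1.709611) = -0.077229
  f(1.731492) = -0.001937
  x_4 = 1.731492 - (-0.001937)×(1.731492 - 1.709611)/(-0.001937 - (-0.077229))
       = 1.732054
Iteration 4:
  f(1.731492) = -0.001937
  f(1.732054) = 0.000013
  x_5 = 1.732054 - 0.000013×(1.732054 - 1.731492)/(0.000013 - (-0.001937))
       = 1.732051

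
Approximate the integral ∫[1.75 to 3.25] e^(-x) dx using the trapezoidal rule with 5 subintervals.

f(x) = e^(-x)
a = 1.75, b = 3.25, n = 5
h = (b - a)/n = 0.300000

Trapezoidal rule: (h/2)[f(x₀) + 2f(x₁) + 2f(x₂) + ... + f(xₙ)]

x_0 = 1.7500, f(x_0) = 0.173774, coefficient = 1
x_1 = 2.0500, f(x_1) = 0.128735, coefficient = 2
x_2 = 2.3500, f(x_2) = 0.095369, coefficient = 2
x_3 = 2.6500, f(x_3) = 0.070651, coefficient = 2
x_4 = 2.9500, f(x_4) = 0.052340, coefficient = 2
x_5 = 3.2500, f(x_5) = 0.038774, coefficient = 1

I ≈ (0.300000/2) × 0.906738 = 0.136011
Exact value: 0.135000
Error: 0.001011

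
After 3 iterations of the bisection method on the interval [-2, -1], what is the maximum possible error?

Bisection error bound: |error| ≤ (b-a)/2^n
|error| ≤ (-1 - (-2))/2^3 = 1/2^3
|error| ≤ 0.1250000000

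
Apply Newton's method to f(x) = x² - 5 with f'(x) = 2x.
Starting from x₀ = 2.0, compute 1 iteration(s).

f(x) = x² - 5
f'(x) = 2x
x₀ = 2.0

Newton-Raphson formula: x_{n+1} = x_n - f(x_n)/f'(x_n)

Iteration 1:
  f(2.000000) = -1.000000
  f'(2.000000) = 4.000000
  x_1 = 2.000000 - (-1.000000)/4.000000 = 2.250000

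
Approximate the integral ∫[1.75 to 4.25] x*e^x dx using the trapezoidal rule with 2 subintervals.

f(x) = x*e^x
a = 1.75, b = 4.25, n = 2
h = (b - a)/n = 1.250000

Trapezoidal rule: (h/2)[f(x₀) + 2f(x₁) + 2f(x₂) + ... + f(xₙ)]

x_0 = 1.7500, f(x_0) = 10.070555, coefficient = 1
x_1 = 3.0000, f(x_1) = 60.256611, coefficient = 2
x_2 = 4.2500, f(x_2) = 297.948002, coefficient = 1

I ≈ (1.250000/2) × 428.531779 = 267.832362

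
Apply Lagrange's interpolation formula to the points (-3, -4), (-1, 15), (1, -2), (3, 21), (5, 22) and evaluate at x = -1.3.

Lagrange interpolation formula:
P(x) = Σ yᵢ × Lᵢ(x)
where Lᵢ(x) = Π_{j≠i} (x - xⱼ)/(xᵢ - xⱼ)

L_0(-1.3) = (-1.3 - (-1))/(-3 - (-1)) × (-1.3 - 1)/(-3 - 1) × (-1.3 - 3)/(-3 - 3) × (-1.3 - 5)/(-3 - 5) = 0.048677
L_1(-1.3) = (-1.3 - (-3))/(-1 - (-3)) × (-1.3 - 1)/(-1 - 1) × (-1.3 - 3)/(-1 - 3) × (-1.3 - 5)/(-1 - 5) = 1.103353
L_2(-1.3) = (-1.3 - (-3))/(1 - (-3)) × (-1.3 - (-1))/(1 - (-1)) × (-1.3 - 3)/(1 - 3) × (-1.3 - 5)/(1 - 5) = -0.215873
L_3(-1.3) = (-1.3 - (-3))/(3 - (-3)) × (-1.3 - (-1))/(3 - (-1)) × (-1.3 - 1)/(3 - 1) × (-1.3 - 5)/(3 - 5) = 0.076978
L_4(-1.3) = (-1.3 - (-3))/(5 - (-3)) × (-1.3 - (-1))/(5 - (-1)) × (-1.3 - 1)/(5 - 1) × (-1.3 - 3)/(5 - 3) = -0.013135

P(-1.3) = (-4)×L_0(-1.3) + 15×L_1(-1.3) + (-2)×L_2(-1.3) + 21×L_3(-1.3) + 22×L_4(-1.3)
P(-1.3) = 18.114902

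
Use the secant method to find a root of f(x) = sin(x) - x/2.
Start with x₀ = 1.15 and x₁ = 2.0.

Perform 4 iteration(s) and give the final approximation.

f(x) = sin(x) - x/2
x₀ = 1.15, x₁ = 2.0

Secant formula: x_{n+1} = x_n - f(x_n)(x_n - x_{n-1})/(f(x_n) - f(x_{n-1}))

Iteration 1:
  f(1.150000) = 0.337764
  f(2.000000) = -0.090703
  x_2 = 2.000000 - (-0.090703)×(2.000000 - 1.150000)/(-0.090703 - 0.337764)
       = 1.820063
Iteration 2:
  f(2.000000) = -0.090703
  f(1.820063) = 0.059062
  x_3 = 1.820063 - 0.059062×(1.820063 - 2.000000)/(0.059062 - (-0.090703))
       = 1.891024
Iteration 3:
  f(1.820063) = 0.059062
  f(1.891024) = 0.003652
  x_4 = 1.891024 - 0.003652×(1.891024 - 1.820063)/(0.003652 - 0.059062)
       = 1.895701
Iteration 4:
  f(1.891024) = 0.003652
  f(1.895701) = -0.000169
  x_5 = 1.895701 - (-0.000169)×(1.895701 - 1.891024)/(-0.000169 - 0.003652)
       = 1.895494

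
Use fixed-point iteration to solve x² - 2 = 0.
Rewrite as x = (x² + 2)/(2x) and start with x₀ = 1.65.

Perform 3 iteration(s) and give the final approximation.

Equation: x² - 2 = 0
Fixed-point form: x = (x² + 2)/(2x)
x₀ = 1.65

x_1 = g(1.650000) = 1.431061
x_2 = g(1.431061) = 1.414313
x_3 = g(1.414313) = 1.414214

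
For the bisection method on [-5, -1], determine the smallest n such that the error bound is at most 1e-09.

We need (b-a)/2^n ≤ 1e-09
(-1 - (-5))/2^n ≤ 1e-09
4/2^n ≤ 1e-09
2^n ≥ 4000000000
n ≥ log₂(4000000000) = 31.90
n ≥ 32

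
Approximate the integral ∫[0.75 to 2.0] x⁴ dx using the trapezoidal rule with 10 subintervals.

f(x) = x⁴
a = 0.75, b = 2.0, n = 10
h = (b - a)/n = 0.125000

Trapezoidal rule: (h/2)[f(x₀) + 2f(x₁) + 2f(x₂) + ... + f(xₙ)]

x_0 = 0.7500, f(x_0) = 0.316406, coefficient = 1
x_1 = 0.8750, f(x_1) = 0.586182, coefficient = 2
x_2 = 1.0000, f(x_2) = 1.000000, coefficient = 2
x_3 = 1.1250, f(x_3) = 1.601807, coefficient = 2
x_4 = 1.2500, f(x_4) = 2.441406, coefficient = 2
x_5 = 1.3750, f(x_5) = 3.574463, coefficient = 2
x_6 = 1.5000, f(x_6) = 5.062500, coefficient = 2
x_7 = 1.6250, f(x_7) = 6.972900, coefficient = 2
x_8 = 1.7500, f(x_8) = 9.378906, coefficient = 2
x_9 = 1.8750, f(x_9) = 12.359619, coefficient = 2
x_10 = 2.0000, f(x_10) = 16.000000, coefficient = 1

I ≈ (0.125000/2) × 102.271973 = 6.391998
Exact value: 6.352539
Error: 0.039459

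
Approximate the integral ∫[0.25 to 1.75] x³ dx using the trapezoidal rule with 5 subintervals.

f(x) = x³
a = 0.25, b = 1.75, n = 5
h = (b - a)/n = 0.300000

Trapezoidal rule: (h/2)[f(x₀) + 2f(x₁) + 2f(x₂) + ... + f(xₙ)]

x_0 = 0.2500, f(x_0) = 0.015625, coefficient = 1
x_1 = 0.5500, f(x_1) = 0.166375, coefficient = 2
x_2 = 0.8500, f(x_2) = 0.614125, coefficient = 2
x_3 = 1.1500, f(x_3) = 1.520875, coefficient = 2
x_4 = 1.4500, f(x_4) = 3.048625, coefficient = 2
x_5 = 1.7500, f(x_5) = 5.359375, coefficient = 1

I ≈ (0.300000/2) × 16.075000 = 2.411250
Exact value: 2.343750
Error: 0.067500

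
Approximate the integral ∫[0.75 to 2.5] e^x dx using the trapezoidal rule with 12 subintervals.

f(x) = e^x
a = 0.75, b = 2.5, n = 12
h = (b - a)/n = 0.145833

Trapezoidal rule: (h/2)[f(x₀) + 2f(x₁) + 2f(x₂) + ... + f(xₙ)]

x_0 = 0.7500, f(x_0) = 2.117000, coefficient = 1
x_1 = 0.8958, f(x_1) = 2.449376, coefficient = 2
x_2 = 1.0417, f(x_2) = 2.833936, coefficient = 2
x_3 = 1.1875, f(x_3) = 3.278874, coefficient = 2
x_4 = 1.3333, f(x_4) = 3.793668, coefficient = 2
x_5 = 1.4792, f(x_5) = 4.389286, coefficient = 2
x_6 = 1.6250, f(x_6) = 5.078419, coefficient = 2
x_7 = 1.7708, f(x_7) = 5.875748, coefficient = 2
x_8 = 1.9167, f(x_8) = 6.798260, coefficient = 2
x_9 = 2.0625, f(x_9) = 7.865609, coefficient = 2
x_10 = 2.2083, f(x_10) = 9.100536, coefficient = 2
x_11 = 2.3542, f(x_11) = 10.529351, coefficient = 2
x_12 = 2.5000, f(x_12) = 12.182494, coefficient = 1

I ≈ (0.145833/2) × 138.285621 = 10.083326
Exact value: 10.065494
Error: 0.017833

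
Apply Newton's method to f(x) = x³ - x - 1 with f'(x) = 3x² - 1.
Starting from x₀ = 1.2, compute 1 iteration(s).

f(x) = x³ - x - 1
f'(x) = 3x² - 1
x₀ = 1.2

Newton-Raphson formula: x_{n+1} = x_n - f(x_n)/f'(x_n)

Iteration 1:
  f(1.200000) = -0.472000
  f'(1.200000) = 3.320000
  x_1 = 1.200000 - (-0.472000)/3.320000 = 1.342169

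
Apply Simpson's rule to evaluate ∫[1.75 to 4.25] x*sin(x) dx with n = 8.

f(x) = x*sin(x)
a = 1.75, b = 4.25, n = 8
h = (b - a)/n = 0.312500

Simpson's rule: (h/3)[f(x₀) + 4f(x₁) + 2f(x₂) + ... + f(xₙ)]

x_0 = 1.7500, f(x_0) = 1.721975, coefficient = 1
x_1 = 2.0625, f(x_1) = 1.818155, coefficient = 4
x_2 = 2.3750, f(x_2) = 1.647502, coefficient = 2
x_3 = 2.6875, f(x_3) = 1.178864, coefficient = 4
x_4 = 3.0000, f(x_4) = 0.423360, coefficient = 2
x_5 = 3.3125, f(x_5) = -0.563379, coefficient = 4
x_6 = 3.6250, f(x_6) = -1.684896, coefficient = 2
x_7 = 3.9375, f(x_7) = -2.813339, coefficient = 4
x_8 = 4.2500, f(x_8) = -3.803705, coefficient = 1

I ≈ (0.312500/3) × -2.828589 = -0.294645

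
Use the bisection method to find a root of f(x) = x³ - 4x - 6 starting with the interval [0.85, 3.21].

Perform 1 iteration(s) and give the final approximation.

f(x) = x³ - 4x - 6
Initial interval: [0.85, 3.21]

Iteration 1:
  c_1 = (0.850000 + 3.210000)/2 = 2.030000
  f(c_1) = f(2.030000) = -5.754573
  f(a) × f(c) ≥ 0, new interval: [2.030000, 3.210000]

After 1 iteration(s), the approximation is c_1 = 2.030000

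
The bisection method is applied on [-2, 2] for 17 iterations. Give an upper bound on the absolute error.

Bisection error bound: |error| ≤ (b-a)/2^n
|error| ≤ (2 - (-2))/2^17 = 4/2^17
|error| ≤ 0.0000305176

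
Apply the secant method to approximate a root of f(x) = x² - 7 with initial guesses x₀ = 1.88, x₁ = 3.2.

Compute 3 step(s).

f(x) = x² - 7
x₀ = 1.88, x₁ = 3.2

Secant formula: x_{n+1} = x_n - f(x_n)(x_n - x_{n-1})/(f(x_n) - f(x_{n-1}))

Iteration 1:
  f(1.880000) = -3.465600
  f(3.200000) = 3.240000
  x_2 = 3.200000 - 3.240000×(3.200000 - 1.880000)/(3.240000 - (-3.465600))
       = 2.562205
Iteration 2:
  f(3.200000) = 3.240000
  f(2.562205) = -0.435107
  x_3 = 2.562205 - (-0.435107)×(2.562205 - 3.200000)/(-0.435107 - 3.240000)
       = 2.637715
Iteration 3:
  f(2.562205) = -0.435107
  f(2.637715) = -0.042458
  x_4 = 2.637715 - (-0.042458)×(2.637715 - 2.562205)/(-0.042458 - (-0.435107))
       = 2.645880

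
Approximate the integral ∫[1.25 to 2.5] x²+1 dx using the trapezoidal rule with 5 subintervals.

f(x) = x²+1
a = 1.25, b = 2.5, n = 5
h = (b - a)/n = 0.250000

Trapezoidal rule: (h/2)[f(x₀) + 2f(x₁) + 2f(x₂) + ... + f(xₙ)]

x_0 = 1.2500, f(x_0) = 2.562500, coefficient = 1
x_1 = 1.5000, f(x_1) = 3.250000, coefficient = 2
x_2 = 1.7500, f(x_2) = 4.062500, coefficient = 2
x_3 = 2.0000, f(x_3) = 5.000000, coefficient = 2
x_4 = 2.2500, f(x_4) = 6.062500, coefficient = 2
x_5 = 2.5000, f(x_5) = 7.250000, coefficient = 1

I ≈ (0.250000/2) × 46.562500 = 5.820312
Exact value: 5.807292
Error: 0.013021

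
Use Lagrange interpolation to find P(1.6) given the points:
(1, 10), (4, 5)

Lagrange interpolation formula:
P(x) = Σ yᵢ × Lᵢ(x)
where Lᵢ(x) = Π_{j≠i} (x - xⱼ)/(xᵢ - xⱼ)

L_0(1.6) = (1.6 - 4)/(1 - 4) = 0.800000
L_1(1.6) = (1.6 - 1)/(4 - 1) = 0.200000

P(1.6) = 10×L_0(1.6) + 5×L_1(1.6)
P(1.6) = 9.000000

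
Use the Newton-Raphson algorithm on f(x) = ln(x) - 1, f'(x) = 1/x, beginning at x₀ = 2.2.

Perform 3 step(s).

f(x) = ln(x) - 1
f'(x) = 1/x
x₀ = 2.2

Newton-Raphson formula: x_{n+1} = x_n - f(x_n)/f'(x_n)

Iteration 1:
  f(2.200000) = -0.211543
  f'(2.200000) = 0.454545
  x_1 = 2.200000 - (-0.211543)/0.454545 = 2.665394
Iteration 2:
  f(2.665394) = -0.019648
  f'(2.665394) = 0.375179
  x_2 = 2.665394 - (-0.019648)/0.375179 = 2.717764
Iteration 3:
  f(2.717764) = -0.000191
  f'(2.717764) = 0.367950
  x_3 = 2.717764 - (-0.000191)/0.367950 = 2.718282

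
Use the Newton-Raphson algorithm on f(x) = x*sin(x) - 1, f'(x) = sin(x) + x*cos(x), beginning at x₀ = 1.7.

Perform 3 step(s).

f(x) = x*sin(x) - 1
f'(x) = sin(x) + x*cos(x)
x₀ = 1.7

Newton-Raphson formula: x_{n+1} = x_n - f(x_n)/f'(x_n)

Iteration 1:
  f(1.700000) = 0.685830
  f'(1.700000) = 0.772629
  x_1 = 1.700000 - 0.685830/0.772629 = 0.812342
Iteration 2:
  f(0.812342) = -0.410320
  f'(0.812342) = 1.284629
  x_2 = 0.812342 - (-0.410320)/1.284629 = 1.131750
Iteration 3:
  f(1.131750) = 0.024412
  f'(1.131750) = 1.386238
  x_3 = 1.131750 - 0.024412/1.386238 = 1.114140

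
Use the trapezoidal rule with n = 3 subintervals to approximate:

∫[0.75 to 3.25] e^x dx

f(x) = e^x
a = 0.75, b = 3.25, n = 3
h = (b - a)/n = 0.833333

Trapezoidal rule: (h/2)[f(x₀) + 2f(x₁) + 2f(x₂) + ... + f(xₙ)]

x_0 = 0.7500, f(x_0) = 2.117000, coefficient = 1
x_1 = 1.5833, f(x_1) = 4.871166, coefficient = 2
x_2 = 2.4167, f(x_2) = 11.208436, coefficient = 2
x_3 = 3.2500, f(x_3) = 25.790340, coefficient = 1

I ≈ (0.833333/2) × 60.066543 = 25.027726
Exact value: 23.673340
Error: 1.354386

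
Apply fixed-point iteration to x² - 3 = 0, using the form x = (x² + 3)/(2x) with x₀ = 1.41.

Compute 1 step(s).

Equation: x² - 3 = 0
Fixed-point form: x = (x² + 3)/(2x)
x₀ = 1.41

x_1 = g(1.410000) = 1.768830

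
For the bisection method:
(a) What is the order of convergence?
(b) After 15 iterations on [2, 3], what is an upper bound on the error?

(a) Bisection has linear (order 1) convergence; the error is halved each step.

(b) Error bound = (b-a)/2^n = (3 - 2)/2^{15}
    = 1/2^{15}

(a) 1 (linear); (b) error ≤ 3.05e-05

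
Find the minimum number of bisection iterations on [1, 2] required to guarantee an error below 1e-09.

We need (b-a)/2^n ≤ 1e-09
(2 - 1)/2^n ≤ 1e-09
1/2^n ≤ 1e-09
2^n ≥ 1000000000
n ≥ log₂(1000000000) = 29.90
n ≥ 30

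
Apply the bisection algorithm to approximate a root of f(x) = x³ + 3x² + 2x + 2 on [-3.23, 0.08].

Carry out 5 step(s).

f(x) = x³ + 3x² + 2x + 2
Initial interval: [-3.23, 0.08]

Iteration 1:
  c_1 = (-3.230000 + 0.080000)/2 = -1.575000
  f(c_1) = f(-1.575000) = 2.384891
  f(a) × f(c) < 0, new interval: [-3.230000, -1.575000]
Iteration 2:
  c_2 = (-3.230000 + (-1.575000))/2 = -2.402500
  f(c_2) = f(-2.402500) = 0.643774
  f(a) × f(c) < 0, new interval: [-3.230000, -2.402500]
Iteration 3:
  c_3 = (-3.230000 + (-2.402500))/2 = -2.816250
  f(c_3) = f(-2.816250) = -2.175130
  f(a) × f(c) ≥ 0, new interval: [-2.816250, -2.402500]
Iteration 4:
  c_4 = (-2.816250 + (-2.402500))/2 = -2.609375
  f(c_4) = f(-2.609375) = -0.559048
  f(a) × f(c) ≥ 0, new interval: [-2.609375, -2.402500]
Iteration 5:
  c_5 = (-2.609375 + (-2.402500))/2 = -2.505937
  f(c_5) = f(-2.505937) = 0.090701
  f(a) × f(c) < 0, new interval: [-2.609375, -2.505937]

After 5 iteration(s), the approximation is c_5 = -2.505937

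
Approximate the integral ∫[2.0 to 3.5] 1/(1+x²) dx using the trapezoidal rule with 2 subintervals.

f(x) = 1/(1+x²)
a = 2.0, b = 3.5, n = 2
h = (b - a)/n = 0.750000

Trapezoidal rule: (h/2)[f(x₀) + 2f(x₁) + 2f(x₂) + ... + f(xₙ)]

x_0 = 2.0000, f(x_0) = 0.200000, coefficient = 1
x_1 = 2.7500, f(x_1) = 0.116788, coefficient = 2
x_2 = 3.5000, f(x_2) = 0.075472, coefficient = 1

I ≈ (0.750000/2) × 0.509048 = 0.190893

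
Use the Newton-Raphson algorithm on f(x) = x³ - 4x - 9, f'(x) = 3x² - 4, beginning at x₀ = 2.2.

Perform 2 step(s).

f(x) = x³ - 4x - 9
f'(x) = 3x² - 4
x₀ = 2.2

Newton-Raphson formula: x_{n+1} = x_n - f(x_n)/f'(x_n)

Iteration 1:
  f(2.200000) = -7.152000
  f'(2.200000) = 10.520000
  x_1 = 2.200000 - (-7.152000)/10.520000 = 2.879848
Iteration 2:
  f(2.879848) = 3.364696
  f'(2.879848) = 20.880572
  x_2 = 2.879848 - 3.364696/20.880572 = 2.718708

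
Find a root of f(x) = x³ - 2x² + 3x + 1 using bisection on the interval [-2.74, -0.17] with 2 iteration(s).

f(x) = x³ - 2x² + 3x + 1
Initial interval: [-2.74, -0.17]

Iteration 1:
  c_1 = (-2.740000 + (-0.170000))/2 = -1.455000
  f(c_1) = f(-1.455000) = -10.679321
  f(a) × f(c) ≥ 0, new interval: [-1.455000, -0.170000]
Iteration 2:
  c_2 = (-1.455000 + (-0.170000))/2 = -0.812500
  f(c_2) = f(-0.812500) = -3.294189
  f(a) × f(c) ≥ 0, new interval: [-0.812500, -0.170000]

After 2 iteration(s), the approximation is c_2 = -0.812500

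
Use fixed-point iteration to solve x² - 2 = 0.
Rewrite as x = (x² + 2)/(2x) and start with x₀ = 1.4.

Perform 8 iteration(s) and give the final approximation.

Equation: x² - 2 = 0
Fixed-point form: x = (x² + 2)/(2x)
x₀ = 1.4

x_1 = g(1.400000) = 1.414286
x_2 = g(1.414286) = 1.414214
x_3 = g(1.414214) = 1.414214
x_4 = g(1.414214) = 1.414214
x_5 = g(1.414214) = 1.414214
x_6 = g(1.414214) = 1.414214
x_7 = g(1.414214) = 1.414214
x_8 = g(1.414214) = 1.414214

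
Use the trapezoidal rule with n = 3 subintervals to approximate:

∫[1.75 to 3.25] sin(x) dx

f(x) = sin(x)
a = 1.75, b = 3.25, n = 3
h = (b - a)/n = 0.500000

Trapezoidal rule: (h/2)[f(x₀) + 2f(x₁) + 2f(x₂) + ... + f(xₙ)]

x_0 = 1.7500, f(x_0) = 0.983986, coefficient = 1
x_1 = 2.2500, f(x_1) = 0.778073, coefficient = 2
x_2 = 2.7500, f(x_2) = 0.381661, coefficient = 2
x_3 = 3.2500, f(x_3) = -0.108195, coefficient = 1

I ≈ (0.500000/2) × 3.195259 = 0.798815
Exact value: 0.815884
Error: 0.017069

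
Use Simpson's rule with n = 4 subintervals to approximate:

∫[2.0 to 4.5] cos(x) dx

f(x) = cos(x)
a = 2.0, b = 4.5, n = 4
h = (b - a)/n = 0.625000

Simpson's rule: (h/3)[f(x₀) + 4f(x₁) + 2f(x₂) + ... + f(xₙ)]

x_0 = 2.0000, f(x_0) = -0.416147, coefficient = 1
x_1 = 2.6250, f(x_1) = -0.869507, coefficient = 4
x_2 = 3.2500, f(x_2) = -0.994130, coefficient = 2
x_3 = 3.8750, f(x_3) = -0.742898, coefficient = 4
x_4 = 4.5000, f(x_4) = -0.210796, coefficient = 1

I ≈ (0.625000/3) × -9.064822 = -1.888505
Exact value: -1.886828
Error: 0.001677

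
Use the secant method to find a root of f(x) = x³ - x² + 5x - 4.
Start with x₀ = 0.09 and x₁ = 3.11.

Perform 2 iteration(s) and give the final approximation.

f(x) = x³ - x² + 5x - 4
x₀ = 0.09, x₁ = 3.11

Secant formula: x_{n+1} = x_n - f(x_n)(x_n - x_{n-1})/(f(x_n) - f(x_{n-1}))

Iteration 1:
  f(0.090000) = -3.557371
  f(3.110000) = 31.958131
  x_2 = 3.110000 - 31.958131×(3.110000 - 0.090000)/(31.958131 - (-3.557371))
       = 0.392495
Iteration 2:
  f(3.110000) = 31.958131
  f(0.392495) = -2.131113
  x_3 = 0.392495 - (-2.131113)×(0.392495 - 3.110000)/(-2.131113 - 31.958131)
       = 0.562382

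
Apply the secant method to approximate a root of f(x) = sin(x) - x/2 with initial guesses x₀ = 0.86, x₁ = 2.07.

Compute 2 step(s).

f(x) = sin(x) - x/2
x₀ = 0.86, x₁ = 2.07

Secant formula: x_{n+1} = x_n - f(x_n)(x_n - x_{n-1})/(f(x_n) - f(x_{n-1}))

Iteration 1:
  f(0.860000) = 0.327843
  f(2.070000) = -0.157036
  x_2 = 2.070000 - (-0.157036)×(2.070000 - 0.860000)/(-0.157036 - 0.327843)
       = 1.678121
Iteration 2:
  f(2.070000) = -0.157036
  f(1.678121) = 0.155185
  x_3 = 1.678121 - 0.155185×(1.678121 - 2.070000)/(0.155185 - (-0.157036))
       = 1.872899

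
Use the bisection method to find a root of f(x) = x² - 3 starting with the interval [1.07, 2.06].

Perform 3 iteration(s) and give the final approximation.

f(x) = x² - 3
Initial interval: [1.07, 2.06]

Iteration 1:
  c_1 = (1.070000 + 2.060000)/2 = 1.565000
  f(c_1) = f(1.565000) = -0.550775
  f(a) × f(c) ≥ 0, new interval: [1.565000, 2.060000]
Iteration 2:
  c_2 = (1.565000 + 2.060000)/2 = 1.812500
  f(c_2) = f(1.812500) = 0.285156
  f(a) × f(c) < 0, new interval: [1.565000, 1.812500]
Iteration 3:
  c_3 = (1.565000 + 1.812500)/2 = 1.688750
  f(c_3) = f(1.688750) = -0.148123
  f(a) × f(c) ≥ 0, new interval: [1.688750, 1.812500]

After 3 iteration(s), the approximation is c_3 = 1.688750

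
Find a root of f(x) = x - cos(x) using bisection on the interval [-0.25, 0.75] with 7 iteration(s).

f(x) = x - cos(x)
Initial interval: [-0.25, 0.75]

Iteration 1:
  c_1 = (-0.250000 + 0.750000)/2 = 0.250000
  f(c_1) = f(0.250000) = -0.718912
  f(a) × f(c) ≥ 0, new interval: [0.250000, 0.750000]
Iteration 2:
  c_2 = (0.250000 + 0.750000)/2 = 0.500000
  f(c_2) = f(0.500000) = -0.377583
  f(a) × f(c) ≥ 0, new interval: [0.500000, 0.750000]
Iteration 3:
  c_3 = (0.500000 + 0.750000)/2 = 0.625000
  f(c_3) = f(0.625000) = -0.185963
  f(a) × f(c) ≥ 0, new interval: [0.625000, 0.750000]
Iteration 4:
  c_4 = (0.625000 + 0.750000)/2 = 0.687500
  f(c_4) = f(0.687500) = -0.085335
  f(a) × f(c) ≥ 0, new interval: [0.687500, 0.750000]
Iteration 5:
  c_5 = (0.687500 + 0.750000)/2 = 0.718750
  f(c_5) = f(0.718750) = -0.033879
  f(a) × f(c) ≥ 0, new interval: [0.718750, 0.750000]
Iteration 6:
  c_6 = (0.718750 + 0.750000)/2 = 0.734375
  f(c_6) = f(0.734375) = -0.007875
  f(a) × f(c) ≥ 0, new interval: [0.734375, 0.750000]
Iteration 7:
  c_7 = (0.734375 + 0.750000)/2 = 0.742188
  f(c_7) = f(0.742188) = 0.005196
  f(a) × f(c) < 0, new interval: [0.734375, 0.742188]

After 7 iteration(s), the approximation is c_7 = 0.742188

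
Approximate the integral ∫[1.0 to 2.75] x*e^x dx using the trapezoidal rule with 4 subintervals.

f(x) = x*e^x
a = 1.0, b = 2.75, n = 4
h = (b - a)/n = 0.437500

Trapezoidal rule: (h/2)[f(x₀) + 2f(x₁) + 2f(x₂) + ... + f(xₙ)]

x_0 = 1.0000, f(x_0) = 2.718282, coefficient = 1
x_1 = 1.4375, f(x_1) = 6.052101, coefficient = 2
x_2 = 1.8750, f(x_2) = 12.226536, coefficient = 2
x_3 = 2.3125, f(x_3) = 23.355423, coefficient = 2
x_4 = 2.7500, f(x_4) = 43.017238, coefficient = 1

I ≈ (0.437500/2) × 129.003639 = 28.219546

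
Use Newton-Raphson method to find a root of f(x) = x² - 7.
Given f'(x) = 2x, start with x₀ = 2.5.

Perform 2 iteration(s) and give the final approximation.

f(x) = x² - 7
f'(x) = 2x
x₀ = 2.5

Newton-Raphson formula: x_{n+1} = x_n - f(x_n)/f'(x_n)

Iteration 1:
  f(2.500000) = -0.750000
  f'(2.500000) = 5.000000
  x_1 = 2.500000 - (-0.750000)/5.000000 = 2.650000
Iteration 2:
  f(2.650000) = 0.022500
  f'(2.650000) = 5.300000
  x_2 = 2.650000 - 0.022500/5.300000 = 2.645755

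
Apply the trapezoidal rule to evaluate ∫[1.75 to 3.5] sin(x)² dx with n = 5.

f(x) = sin(x)²
a = 1.75, b = 3.5, n = 5
h = (b - a)/n = 0.350000

Trapezoidal rule: (h/2)[f(x₀) + 2f(x₁) + 2f(x₂) + ... + f(xₙ)]

x_0 = 1.7500, f(x_0) = 0.968228, coefficient = 1
x_1 = 2.1000, f(x_1) = 0.745130, coefficient = 2
x_2 = 2.4500, f(x_2) = 0.406744, coefficient = 2
x_3 = 2.8000, f(x_3) = 0.112217, coefficient = 2
x_4 = 3.1500, f(x_4) = 0.000071, coefficient = 2
x_5 = 3.5000, f(x_5) = 0.123049, coefficient = 1

I ≈ (0.350000/2) × 3.619601 = 0.633430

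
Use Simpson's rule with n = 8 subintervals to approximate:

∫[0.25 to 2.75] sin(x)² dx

f(x) = sin(x)²
a = 0.25, b = 2.75, n = 8
h = (b - a)/n = 0.312500

Simpson's rule: (h/3)[f(x₀) + 4f(x₁) + 2f(x₂) + ... + f(xₙ)]

x_0 = 0.2500, f(x_0) = 0.061209, coefficient = 1
x_1 = 0.5625, f(x_1) = 0.284412, coefficient = 4
x_2 = 0.8750, f(x_2) = 0.589123, coefficient = 2
x_3 = 1.1875, f(x_3) = 0.860139, coefficient = 4
x_4 = 1.5000, f(x_4) = 0.994996, coefficient = 2
x_5 = 1.8125, f(x_5) = 0.942708, coefficient = 4
x_6 = 2.1250, f(x_6) = 0.723044, coefficient = 2
x_7 = 2.4375, f(x_7) = 0.419052, coefficient = 4
x_8 = 2.7500, f(x_8) = 0.145665, coefficient = 1

I ≈ (0.312500/3) × 14.846446 = 1.546505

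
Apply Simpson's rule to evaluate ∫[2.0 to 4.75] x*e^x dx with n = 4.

f(x) = x*e^x
a = 2.0, b = 4.75, n = 4
h = (b - a)/n = 0.687500

Simpson's rule: (h/3)[f(x₀) + 4f(x₁) + 2f(x₂) + ... + f(xₙ)]

x_0 = 2.0000, f(x_0) = 14.778112, coefficient = 1
x_1 = 2.6875, f(x_1) = 39.492524, coefficient = 4
x_2 = 3.3750, f(x_2) = 98.631958, coefficient = 2
x_3 = 4.0625, f(x_3) = 236.110177, coefficient = 4
x_4 = 4.7500, f(x_4) = 549.025352, coefficient = 1

I ≈ (0.687500/3) × 1863.478184 = 427.047084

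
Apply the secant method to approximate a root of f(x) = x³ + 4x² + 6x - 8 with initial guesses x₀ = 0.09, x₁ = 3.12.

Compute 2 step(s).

f(x) = x³ + 4x² + 6x - 8
x₀ = 0.09, x₁ = 3.12

Secant formula: x_{n+1} = x_n - f(x_n)(x_n - x_{n-1})/(f(x_n) - f(x_{n-1}))

Iteration 1:
  f(0.090000) = -7.426871
  f(3.120000) = 80.028928
  x_2 = 3.120000 - 80.028928×(3.120000 - 0.090000)/(80.028928 - (-7.426871))
       = 0.347312
Iteration 2:
  f(3.120000) = 80.028928
  f(0.347312) = -5.391732
  x_3 = 0.347312 - (-5.391732)×(0.347312 - 3.120000)/(-5.391732 - 80.028928)
       = 0.522323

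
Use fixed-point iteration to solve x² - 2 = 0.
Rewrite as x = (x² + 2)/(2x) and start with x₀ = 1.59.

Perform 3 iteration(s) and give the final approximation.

Equation: x² - 2 = 0
Fixed-point form: x = (x² + 2)/(2x)
x₀ = 1.59

x_1 = g(1.590000) = 1.423931
x_2 = g(1.423931) = 1.414247
x_3 = g(1.414247) = 1.414214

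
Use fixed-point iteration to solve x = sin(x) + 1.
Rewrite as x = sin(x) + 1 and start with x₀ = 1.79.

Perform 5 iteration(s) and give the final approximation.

Equation: x = sin(x) + 1
Fixed-point form: x = sin(x) + 1
x₀ = 1.79

x_1 = g(1.790000) = 1.976071
x_2 = g(1.976071) = 1.918994
x_3 = g(1.918994) = 1.939989
x_4 = g(1.939989) = 1.932619
x_5 = g(1.932619) = 1.935253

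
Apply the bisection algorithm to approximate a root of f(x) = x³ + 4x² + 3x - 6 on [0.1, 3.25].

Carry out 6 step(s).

f(x) = x³ + 4x² + 3x - 6
Initial interval: [0.1, 3.25]

Iteration 1:
  c_1 = (0.100000 + 3.250000)/2 = 1.675000
  f(c_1) = f(1.675000) = 14.946922
  f(a) × f(c) < 0, new interval: [0.100000, 1.675000]
Iteration 2:
  c_2 = (0.100000 + 1.675000)/2 = 0.887500
  f(c_2) = f(0.887500) = 0.512170
  f(a) × f(c) < 0, new interval: [0.100000, 0.887500]
Iteration 3:
  c_3 = (0.100000 + 0.887500)/2 = 0.493750
  f(c_3) = f(0.493750) = -3.423223
  f(a) × f(c) ≥ 0, new interval: [0.493750, 0.887500]
Iteration 4:
  c_4 = (0.493750 + 0.887500)/2 = 0.690625
  f(c_4) = f(0.690625) = -1.690871
  f(a) × f(c) ≥ 0, new interval: [0.690625, 0.887500]
Iteration 5:
  c_5 = (0.690625 + 0.887500)/2 = 0.789062
  f(c_5) = f(0.789062) = -0.651048
  f(a) × f(c) ≥ 0, new interval: [0.789062, 0.887500]
Iteration 6:
  c_6 = (0.789062 + 0.887500)/2 = 0.838281
  f(c_6) = f(0.838281) = -0.085221
  f(a) × f(c) ≥ 0, new interval: [0.838281, 0.887500]

After 6 iteration(s), the approximation is c_6 = 0.838281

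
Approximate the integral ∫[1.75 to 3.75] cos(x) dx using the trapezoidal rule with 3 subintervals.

f(x) = cos(x)
a = 1.75, b = 3.75, n = 3
h = (b - a)/n = 0.666667

Trapezoidal rule: (h/2)[f(x₀) + 2f(x₁) + 2f(x₂) + ... + f(xₙ)]

x_0 = 1.7500, f(x_0) = -0.178246, coefficient = 1
x_1 = 2.4167, f(x_1) = -0.748549, coefficient = 2
x_2 = 3.0833, f(x_2) = -0.998303, coefficient = 2
x_3 = 3.7500, f(x_3) = -0.820559, coefficient = 1

I ≈ (0.666667/2) × -4.492509 = -1.497503
Exact value: -1.555547
Error: 0.058044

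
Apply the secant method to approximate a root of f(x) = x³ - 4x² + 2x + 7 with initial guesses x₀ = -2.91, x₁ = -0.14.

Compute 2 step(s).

f(x) = x³ - 4x² + 2x + 7
x₀ = -2.91, x₁ = -0.14

Secant formula: x_{n+1} = x_n - f(x_n)(x_n - x_{n-1})/(f(x_n) - f(x_{n-1}))

Iteration 1:
  f(-2.910000) = -57.334571
  f(-0.140000) = 6.638856
  x_2 = -0.140000 - 6.638856×(-0.140000 - (-2.910000))/(6.638856 - (-57.334571))
       = -0.427457
Iteration 2:
  f(-0.140000) = 6.638856
  f(-0.427457) = 5.336101
  x_3 = -0.427457 - 5.336101×(-0.427457 - (-0.140000))/(5.336101 - 6.638856)
       = -1.604887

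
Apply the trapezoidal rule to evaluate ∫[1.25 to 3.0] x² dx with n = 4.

f(x) = x²
a = 1.25, b = 3.0, n = 4
h = (b - a)/n = 0.437500

Trapezoidal rule: (h/2)[f(x₀) + 2f(x₁) + 2f(x₂) + ... + f(xₙ)]

x_0 = 1.2500, f(x_0) = 1.562500, coefficient = 1
x_1 = 1.6875, f(x_1) = 2.847656, coefficient = 2
x_2 = 2.1250, f(x_2) = 4.515625, coefficient = 2
x_3 = 2.5625, f(x_3) = 6.566406, coefficient = 2
x_4 = 3.0000, f(x_4) = 9.000000, coefficient = 1

I ≈ (0.437500/2) × 38.421875 = 8.404785
Exact value: 8.348958
Error: 0.055827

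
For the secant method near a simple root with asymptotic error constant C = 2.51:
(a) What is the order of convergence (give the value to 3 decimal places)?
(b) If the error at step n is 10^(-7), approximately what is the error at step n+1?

(a) Secant method has superlinear convergence with order φ = (1+√5)/2 ≈ 1.618.
    This means |e_{n+1}| ≈ C|e_n|^1.618.

(b) With |e_n| = 10^(-7) and C = 2.51:
    |e_{n+1}| ≈ 2.51 × (10^(-7))^1.618 = 2.51 × 10^(-11.33)

(a) ≈ 1.618 (golden ratio); (b) |e_{n+1}| ≈ 1.184e-11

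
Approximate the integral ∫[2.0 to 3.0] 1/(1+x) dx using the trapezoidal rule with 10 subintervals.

f(x) = 1/(1+x)
a = 2.0, b = 3.0, n = 10
h = (b - a)/n = 0.100000

Trapezoidal rule: (h/2)[f(x₀) + 2f(x₁) + 2f(x₂) + ... + f(xₙ)]

x_0 = 2.0000, f(x_0) = 0.333333, coefficient = 1
x_1 = 2.1000, f(x_1) = 0.322581, coefficient = 2
x_2 = 2.2000, f(x_2) = 0.312500, coefficient = 2
x_3 = 2.3000, f(x_3) = 0.303030, coefficient = 2
x_4 = 2.4000, f(x_4) = 0.294118, coefficient = 2
x_5 = 2.5000, f(x_5) = 0.285714, coefficient = 2
x_6 = 2.6000, f(x_6) = 0.277778, coefficient = 2
x_7 = 2.7000, f(x_7) = 0.270270, coefficient = 2
x_8 = 2.8000, f(x_8) = 0.263158, coefficient = 2
x_9 = 2.9000, f(x_9) = 0.256410, coefficient = 2
x_10 = 3.0000, f(x_10) = 0.250000, coefficient = 1

I ≈ (0.100000/2) × 5.754451 = 0.287723
Exact value: 0.287682
Error: 0.000041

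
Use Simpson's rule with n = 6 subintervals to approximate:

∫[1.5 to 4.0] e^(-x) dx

f(x) = e^(-x)
a = 1.5, b = 4.0, n = 6
h = (b - a)/n = 0.416667

Simpson's rule: (h/3)[f(x₀) + 4f(x₁) + 2f(x₂) + ... + f(xₙ)]

x_0 = 1.5000, f(x_0) = 0.223130, coefficient = 1
x_1 = 1.9167, f(x_1) = 0.147096, coefficient = 4
x_2 = 2.3333, f(x_2) = 0.096972, coefficient = 2
x_3 = 2.7500, f(x_3) = 0.063928, coefficient = 4
x_4 = 3.1667, f(x_4) = 0.042144, coefficient = 2
x_5 = 3.5833, f(x_5) = 0.027783, coefficient = 4
x_6 = 4.0000, f(x_6) = 0.018316, coefficient = 1

I ≈ (0.416667/3) × 1.474906 = 0.204848
Exact value: 0.204815
Error: 0.000034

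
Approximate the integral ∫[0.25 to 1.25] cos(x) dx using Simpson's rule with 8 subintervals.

f(x) = cos(x)
a = 0.25, b = 1.25, n = 8
h = (b - a)/n = 0.125000

Simpson's rule: (h/3)[f(x₀) + 4f(x₁) + 2f(x₂) + ... + f(xₙ)]

x_0 = 0.2500, f(x_0) = 0.968912, coefficient = 1
x_1 = 0.3750, f(x_1) = 0.930508, coefficient = 4
x_2 = 0.5000, f(x_2) = 0.877583, coefficient = 2
x_3 = 0.6250, f(x_3) = 0.810963, coefficient = 4
x_4 = 0.7500, f(x_4) = 0.731689, coefficient = 2
x_5 = 0.8750, f(x_5) = 0.640997, coefficient = 4
x_6 = 1.0000, f(x_6) = 0.540302, coefficient = 2
x_7 = 1.1250, f(x_7) = 0.431177, coefficient = 4
x_8 = 1.2500, f(x_8) = 0.315322, coefficient = 1

I ≈ (0.125000/3) × 16.837959 = 0.701582
Exact value: 0.701581
Error: 0.000001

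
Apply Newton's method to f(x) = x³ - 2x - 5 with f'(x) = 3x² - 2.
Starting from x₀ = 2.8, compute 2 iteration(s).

f(x) = x³ - 2x - 5
f'(x) = 3x² - 2
x₀ = 2.8

Newton-Raphson formula: x_{n+1} = x_n - f(x_n)/f'(x_n)

Iteration 1:
  f(2.800000) = 11.352000
  f'(2.800000) = 21.520000
  x_1 = 2.800000 - 11.352000/21.520000 = 2.272491
Iteration 2:
  f(2.272491) = 2.190647
  f'(2.272491) = 13.492642
  x_2 = 2.272491 - 2.190647/13.492642 = 2.110132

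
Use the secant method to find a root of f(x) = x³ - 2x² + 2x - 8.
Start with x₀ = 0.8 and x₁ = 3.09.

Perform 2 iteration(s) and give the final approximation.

f(x) = x³ - 2x² + 2x - 8
x₀ = 0.8, x₁ = 3.09

Secant formula: x_{n+1} = x_n - f(x_n)(x_n - x_{n-1})/(f(x_n) - f(x_{n-1}))

Iteration 1:
  f(0.800000) = -7.168000
  f(3.090000) = 8.587429
  x_2 = 3.090000 - 8.587429×(3.090000 - 0.800000)/(8.587429 - (-7.168000))
       = 1.841845
Iteration 2:
  f(3.090000) = 8.587429
  f(1.841845) = -4.852832
  x_3 = 1.841845 - (-4.852832)×(1.841845 - 3.090000)/(-4.852832 - 8.587429)
       = 2.292513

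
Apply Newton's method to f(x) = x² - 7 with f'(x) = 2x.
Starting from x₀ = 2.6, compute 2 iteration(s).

f(x) = x² - 7
f'(x) = 2x
x₀ = 2.6

Newton-Raphson formula: x_{n+1} = x_n - f(x_n)/f'(x_n)

Iteration 1:
  f(2.600000) = -0.240000
  f'(2.600000) = 5.200000
  x_1 = 2.600000 - (-0.240000)/5.200000 = 2.646154
Iteration 2:
  f(2.646154) = 0.002130
  f'(2.646154) = 5.292308
  x_2 = 2.646154 - 0.002130/5.292308 = 2.645751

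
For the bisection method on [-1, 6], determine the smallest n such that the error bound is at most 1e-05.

We need (b-a)/2^n ≤ 1e-05
(6 - (-1))/2^n ≤ 1e-05
7/2^n ≤ 1e-05
2^n ≥ 700000
n ≥ log₂(700000) = 19.42
n ≥ 20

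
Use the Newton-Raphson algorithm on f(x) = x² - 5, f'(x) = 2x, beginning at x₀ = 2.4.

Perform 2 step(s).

f(x) = x² - 5
f'(x) = 2x
x₀ = 2.4

Newton-Raphson formula: x_{n+1} = x_n - f(x_n)/f'(x_n)

Iteration 1:
  f(2.400000) = 0.760000
  f'(2.400000) = 4.800000
  x_1 = 2.400000 - 0.760000/4.800000 = 2.241667
Iteration 2:
  f(2.241667) = 0.025069
  f'(2.241667) = 4.483333
  x_2 = 2.241667 - 0.025069/4.483333 = 2.236075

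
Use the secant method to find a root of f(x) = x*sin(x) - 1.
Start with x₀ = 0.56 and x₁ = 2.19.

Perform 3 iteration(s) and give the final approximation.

f(x) = x*sin(x) - 1
x₀ = 0.56, x₁ = 2.19

Secant formula: x_{n+1} = x_n - f(x_n)(x_n - x_{n-1})/(f(x_n) - f(x_{n-1}))

Iteration 1:
  f(0.560000) = -0.702536
  f(2.190000) = 0.783407
  x_2 = 2.190000 - 0.783407×(2.190000 - 0.560000)/(0.783407 - (-0.702536))
       = 1.330644
Iteration 2:
  f(2.190000) = 0.783407
  f(1.330644) = 0.292457
  x_3 = 1.330644 - 0.292457×(1.330644 - 2.190000)/(0.292457 - 0.783407)
       = 0.818728
Iteration 3:
  f(1.330644) = 0.292457
  f(0.818728) = -0.402101
  x_4 = 0.818728 - (-0.402101)×(0.818728 - 1.330644)/(-0.402101 - 0.292457)
       = 1.115092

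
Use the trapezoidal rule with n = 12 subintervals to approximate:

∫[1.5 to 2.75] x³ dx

f(x) = x³
a = 1.5, b = 2.75, n = 12
h = (b - a)/n = 0.104167

Trapezoidal rule: (h/2)[f(x₀) + 2f(x₁) + 2f(x₂) + ... + f(xₙ)]

x_0 = 1.5000, f(x_0) = 3.375000, coefficient = 1
x_1 = 1.6042, f(x_1) = 4.128083, coefficient = 2
x_2 = 1.7083, f(x_2) = 4.985605, coefficient = 2
x_3 = 1.8125, f(x_3) = 5.954346, coefficient = 2
x_4 = 1.9167, f(x_4) = 7.041088, coefficient = 2
x_5 = 2.0208, f(x_5) = 8.252613, coefficient = 2
x_6 = 2.1250, f(x_6) = 9.595703, coefficient = 2
x_7 = 2.2292, f(x_7) = 11.077139, coefficient = 2
x_8 = 2.3333, f(x_8) = 12.703704, coefficient = 2
x_9 = 2.4375, f(x_9) = 14.482178, coefficient = 2
x_10 = 2.5417, f(x_10) = 16.419343, coefficient = 2
x_11 = 2.6458, f(x_11) = 18.521982, coefficient = 2
x_12 = 2.7500, f(x_12) = 20.796875, coefficient = 1

I ≈ (0.104167/2) × 250.495443 = 13.046638
Exact value: 13.032227
Error: 0.014411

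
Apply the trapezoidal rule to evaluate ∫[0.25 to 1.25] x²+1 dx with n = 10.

f(x) = x²+1
a = 0.25, b = 1.25, n = 10
h = (b - a)/n = 0.100000

Trapezoidal rule: (h/2)[f(x₀) + 2f(x₁) + 2f(x₂) + ... + f(xₙ)]

x_0 = 0.2500, f(x_0) = 1.062500, coefficient = 1
x_1 = 0.3500, f(x_1) = 1.122500, coefficient = 2
x_2 = 0.4500, f(x_2) = 1.202500, coefficient = 2
x_3 = 0.5500, f(x_3) = 1.302500, coefficient = 2
x_4 = 0.6500, f(x_4) = 1.422500, coefficient = 2
x_5 = 0.7500, f(x_5) = 1.562500, coefficient = 2
x_6 = 0.8500, f(x_6) = 1.722500, coefficient = 2
x_7 = 0.9500, f(x_7) = 1.902500, coefficient = 2
x_8 = 1.0500, f(x_8) = 2.102500, coefficient = 2
x_9 = 1.1500, f(x_9) = 2.322500, coefficient = 2
x_10 = 1.2500, f(x_10) = 2.562500, coefficient = 1

I ≈ (0.100000/2) × 32.950000 = 1.647500
Exact value: 1.645833
Error: 0.001667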